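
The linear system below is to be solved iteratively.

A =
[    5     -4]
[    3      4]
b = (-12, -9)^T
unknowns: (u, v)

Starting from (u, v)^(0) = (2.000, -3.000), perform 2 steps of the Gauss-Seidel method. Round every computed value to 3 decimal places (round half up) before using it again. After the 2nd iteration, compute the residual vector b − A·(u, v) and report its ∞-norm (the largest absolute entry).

10.440

Iteration 1:
  u = (-12 - (-4)·-3.000) / (5) = -4.800
  v = (-9 - (3)·-4.800) / (4) = 1.350
Iteration 2:
  u = (-12 - (-4)·1.350) / (5) = -1.320
  v = (-9 - (3)·-1.320) / (4) = -1.260
Residual b − A·x = (-10.440, 0.000); ∞-norm = 10.440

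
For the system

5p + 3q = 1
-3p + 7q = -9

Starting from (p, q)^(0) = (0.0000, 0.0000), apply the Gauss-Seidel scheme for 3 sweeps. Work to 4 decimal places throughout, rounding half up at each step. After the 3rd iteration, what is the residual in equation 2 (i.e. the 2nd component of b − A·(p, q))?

0.0000

Iteration 1:
  p = (1 - (3)·0.0000) / (5) = 0.2000
  q = (-9 - (-3)·0.2000) / (7) = -1.2000
Iteration 2:
  p = (1 - (3)·-1.2000) / (5) = 0.9200
  q = (-9 - (-3)·0.9200) / (7) = -0.8914
Iteration 3:
  p = (1 - (3)·-0.8914) / (5) = 0.7348
  q = (-9 - (-3)·0.7348) / (7) = -0.9708
Residual b − A·x = (0.2384, 0.0000)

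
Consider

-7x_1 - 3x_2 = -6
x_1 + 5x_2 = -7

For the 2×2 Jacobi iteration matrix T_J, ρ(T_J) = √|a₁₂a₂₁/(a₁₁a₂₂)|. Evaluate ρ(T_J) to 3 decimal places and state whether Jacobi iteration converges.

0.293

a₁₂a₂₁/(a₁₁a₂₂) = (-3)·(1) / ((-7)·(5)) = 0.085714
ρ = √|0.085714| = √0.085714 = 0.293
ρ < 1, so Jacobi converges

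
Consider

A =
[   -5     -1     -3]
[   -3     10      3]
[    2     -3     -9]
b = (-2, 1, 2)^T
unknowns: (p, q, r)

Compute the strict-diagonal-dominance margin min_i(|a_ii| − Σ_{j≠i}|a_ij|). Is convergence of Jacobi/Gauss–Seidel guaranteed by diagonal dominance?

1

row 1: |-5| − (1+3) = 1
row 2: |10| − (3+3) = 4
row 3: |-9| − (2+3) = 4
minimum over rows = 1 → strictly diagonally dominant (convergence guaranteed)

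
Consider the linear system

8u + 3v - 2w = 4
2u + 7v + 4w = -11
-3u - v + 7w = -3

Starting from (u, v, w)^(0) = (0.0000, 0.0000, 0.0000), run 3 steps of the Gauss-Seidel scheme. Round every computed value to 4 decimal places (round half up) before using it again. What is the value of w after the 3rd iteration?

-0.2295

Iteration 1:
  u = (4 - (3)·0.0000 - (-2)·0.0000) / (8) = 0.5000
  v = (-11 - (2)·0.5000 - (4)·0.0000) / (7) = -1.7143
  w = (-3 - (-3)·0.5000 - (-1)·-1.7143) / (7) = -0.4592
Iteration 2:
  u = (4 - (3)·-1.7143 - (-2)·-0.4592) / (8) = 1.0281
  v = (-11 - (2)·1.0281 - (4)·-0.4592) / (7) = -1.6028
  w = (-3 - (-3)·1.0281 - (-1)·-1.6028) / (7) = -0.2169
Iteration 3:
  u = (4 - (3)·-1.6028 - (-2)·-0.2169) / (8) = 1.0468
  v = (-11 - (2)·1.0468 - (4)·-0.2169) / (7) = -1.7466
  w = (-3 - (-3)·1.0468 - (-1)·-1.7466) / (7) = -0.2295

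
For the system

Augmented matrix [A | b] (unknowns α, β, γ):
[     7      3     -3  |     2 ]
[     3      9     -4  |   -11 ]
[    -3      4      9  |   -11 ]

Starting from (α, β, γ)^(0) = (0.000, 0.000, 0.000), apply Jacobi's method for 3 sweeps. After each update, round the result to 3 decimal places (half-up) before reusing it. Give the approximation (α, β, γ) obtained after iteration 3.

Iteration 1:
  α = (2 - (3)·0.000 - (-3)·0.000) / (7) = 0.286
  β = (-11 - (3)·0.000 - (-4)·0.000) / (9) = -1.222
  γ = (-11 - (-3)·0.000 - (4)·0.000) / (9) = -1.222
Iteration 2:
  α = (2 - (3)·-1.222 - (-3)·-1.222) / (7) = 0.286
  β = (-11 - (3)·0.286 - (-4)·-1.222) / (9) = -1.861
  γ = (-11 - (-3)·0.286 - (4)·-1.222) / (9) = -0.584
Iteration 3:
  α = (2 - (3)·-1.861 - (-3)·-0.584) / (7) = 0.833
  β = (-11 - (3)·0.286 - (-4)·-0.584) / (9) = -1.577
  γ = (-11 - (-3)·0.286 - (4)·-1.861) / (9) = -0.300

(0.833, -1.577, -0.300)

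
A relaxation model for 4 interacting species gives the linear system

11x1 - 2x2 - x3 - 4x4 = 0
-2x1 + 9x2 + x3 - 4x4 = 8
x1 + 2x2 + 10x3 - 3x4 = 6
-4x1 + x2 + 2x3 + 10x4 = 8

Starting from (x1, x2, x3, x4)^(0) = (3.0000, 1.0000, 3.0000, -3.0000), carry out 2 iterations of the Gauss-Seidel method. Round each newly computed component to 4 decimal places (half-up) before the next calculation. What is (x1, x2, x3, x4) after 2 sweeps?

(0.0637, 1.1968, 0.5486, 0.5961)

Iteration 1:
  x1 = (0 - (-2)·1.0000 - (-1)·3.0000 - (-4)·-3.0000) / (11) = -0.6364
  x2 = (8 - (-2)·-0.6364 - (1)·3.0000 - (-4)·-3.0000) / (9) = -0.9192
  x3 = (6 - (1)·-0.6364 - (2)·-0.9192 - (-3)·-3.0000) / (10) = -0.0525
  x4 = (8 - (-4)·-0.6364 - (1)·-0.9192 - (2)·-0.0525) / (10) = 0.6479
Iteration 2:
  x1 = (0 - (-2)·-0.9192 - (-1)·-0.0525 - (-4)·0.6479) / (11) = 0.0637
  x2 = (8 - (-2)·0.0637 - (1)·-0.0525 - (-4)·0.6479) / (9) = 1.1968
  x3 = (6 - (1)·0.0637 - (2)·1.1968 - (-3)·0.6479) / (10) = 0.5486
  x4 = (8 - (-4)·0.0637 - (1)·1.1968 - (2)·0.5486) / (10) = 0.5961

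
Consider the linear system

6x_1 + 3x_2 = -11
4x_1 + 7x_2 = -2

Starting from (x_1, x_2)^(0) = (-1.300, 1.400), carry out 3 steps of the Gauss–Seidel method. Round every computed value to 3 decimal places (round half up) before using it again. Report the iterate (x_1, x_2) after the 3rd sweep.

(-2.380, 1.074)

Iteration 1:
  x_1 = (-11 - (3)·1.400) / (6) = -2.533
  x_2 = (-2 - (4)·-2.533) / (7) = 1.162
Iteration 2:
  x_1 = (-11 - (3)·1.162) / (6) = -2.414
  x_2 = (-2 - (4)·-2.414) / (7) = 1.094
Iteration 3:
  x_1 = (-11 - (3)·1.094) / (6) = -2.380
  x_2 = (-2 - (4)·-2.380) / (7) = 1.074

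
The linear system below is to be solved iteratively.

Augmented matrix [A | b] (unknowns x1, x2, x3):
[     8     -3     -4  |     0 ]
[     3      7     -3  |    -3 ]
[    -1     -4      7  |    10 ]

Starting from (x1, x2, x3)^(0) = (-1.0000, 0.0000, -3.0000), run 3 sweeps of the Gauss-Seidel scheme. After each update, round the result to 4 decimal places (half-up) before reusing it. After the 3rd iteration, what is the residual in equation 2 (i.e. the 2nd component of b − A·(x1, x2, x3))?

Iteration 1:
  x1 = (0 - (-3)·0.0000 - (-4)·-3.0000) / (8) = -1.5000
  x2 = (-3 - (3)·-1.5000 - (-3)·-3.0000) / (7) = -1.0714
  x3 = (10 - (-1)·-1.5000 - (-4)·-1.0714) / (7) = 0.6021
Iteration 2:
  x1 = (0 - (-3)·-1.0714 - (-4)·0.6021) / (8) = -0.1007
  x2 = (-3 - (3)·-0.1007 - (-3)·0.6021) / (7) = -0.1274
  x3 = (10 - (-1)·-0.1007 - (-4)·-0.1274) / (7) = 1.3414
Iteration 3:
  x1 = (0 - (-3)·-0.1274 - (-4)·1.3414) / (8) = 0.6229
  x2 = (-3 - (3)·0.6229 - (-3)·1.3414) / (7) = -0.1206
  x3 = (10 - (-1)·0.6229 - (-4)·-0.1206) / (7) = 1.4486
Residual b − A·x = (0.4494, 0.3213, 0.0003)

0.3213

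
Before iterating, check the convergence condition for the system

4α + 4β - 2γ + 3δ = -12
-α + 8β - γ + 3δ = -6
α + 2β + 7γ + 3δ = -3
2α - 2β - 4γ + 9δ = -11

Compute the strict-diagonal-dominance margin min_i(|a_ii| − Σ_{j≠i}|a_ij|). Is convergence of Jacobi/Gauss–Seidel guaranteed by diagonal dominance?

-5

row 1: |4| − (4+2+3) = -5
row 2: |8| − (1+1+3) = 3
row 3: |7| − (1+2+3) = 1
row 4: |9| − (2+2+4) = 1
minimum over rows = -5 → not strictly diagonally dominant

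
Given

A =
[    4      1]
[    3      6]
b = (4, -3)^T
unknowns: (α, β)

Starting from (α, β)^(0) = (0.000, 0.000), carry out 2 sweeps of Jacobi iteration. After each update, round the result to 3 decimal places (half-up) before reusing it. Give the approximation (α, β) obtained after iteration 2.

(1.125, -1.000)

Iteration 1:
  α = (4 - (1)·0.000) / (4) = 1.000
  β = (-3 - (3)·0.000) / (6) = -0.500
Iteration 2:
  α = (4 - (1)·-0.500) / (4) = 1.125
  β = (-3 - (3)·1.000) / (6) = -1.000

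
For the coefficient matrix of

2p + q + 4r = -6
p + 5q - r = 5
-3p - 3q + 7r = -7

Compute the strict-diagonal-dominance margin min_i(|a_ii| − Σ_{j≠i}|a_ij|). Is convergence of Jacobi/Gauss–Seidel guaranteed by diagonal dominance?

row 1: |2| − (1+4) = -3
row 2: |5| − (1+1) = 3
row 3: |7| − (3+3) = 1
minimum over rows = -3 → not strictly diagonally dominant

-3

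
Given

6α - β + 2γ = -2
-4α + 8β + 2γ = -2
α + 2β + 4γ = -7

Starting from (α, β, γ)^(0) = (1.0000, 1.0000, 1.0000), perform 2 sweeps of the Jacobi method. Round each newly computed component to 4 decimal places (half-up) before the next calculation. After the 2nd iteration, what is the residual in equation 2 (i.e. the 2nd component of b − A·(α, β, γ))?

Iteration 1:
  α = (-2 - (-1)·1.0000 - (2)·1.0000) / (6) = -0.5000
  β = (-2 - (-4)·1.0000 - (2)·1.0000) / (8) = 0.0000
  γ = (-7 - (1)·1.0000 - (2)·1.0000) / (4) = -2.5000
Iteration 2:
  α = (-2 - (-1)·0.0000 - (2)·-2.5000) / (6) = 0.5000
  β = (-2 - (-4)·-0.5000 - (2)·-2.5000) / (8) = 0.1250
  γ = (-7 - (1)·-0.5000 - (2)·0.0000) / (4) = -1.6250
Residual b − A·x = (-1.6250, 2.2500, -1.2500)

2.2500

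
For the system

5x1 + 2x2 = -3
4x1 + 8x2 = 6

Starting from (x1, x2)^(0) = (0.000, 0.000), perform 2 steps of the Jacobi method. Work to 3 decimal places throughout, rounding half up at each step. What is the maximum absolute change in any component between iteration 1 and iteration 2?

0.300

Iteration 1:
  x1 = (-3 - (2)·0.000) / (5) = -0.600
  x2 = (6 - (4)·0.000) / (8) = 0.750
Iteration 2:
  x1 = (-3 - (2)·0.750) / (5) = -0.900
  x2 = (6 - (4)·-0.600) / (8) = 1.050
Change: (-0.300, 0.300) → max |·| = 0.300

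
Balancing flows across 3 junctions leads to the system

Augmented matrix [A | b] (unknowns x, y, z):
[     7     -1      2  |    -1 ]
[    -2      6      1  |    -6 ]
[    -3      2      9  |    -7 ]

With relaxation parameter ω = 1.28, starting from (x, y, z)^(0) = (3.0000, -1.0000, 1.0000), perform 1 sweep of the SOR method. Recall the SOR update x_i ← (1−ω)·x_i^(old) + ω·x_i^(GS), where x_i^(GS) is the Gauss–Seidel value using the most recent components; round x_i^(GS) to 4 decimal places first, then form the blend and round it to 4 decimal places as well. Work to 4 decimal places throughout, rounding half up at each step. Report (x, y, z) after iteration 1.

(-1.5714, -1.8838, -1.4102)

Iteration 1:
  x: GS value = (-1 - (-1)·-1.0000 - (2)·1.0000) / (7) = -0.5714;  x ← (1−ω)·3.0000 + ω·-0.5714 = -1.5714
  y: GS value = (-6 - (-2)·-1.5714 - (1)·1.0000) / (6) = -1.6905;  y ← (1−ω)·-1.0000 + ω·-1.6905 = -1.8838
  z: GS value = (-7 - (-3)·-1.5714 - (2)·-1.8838) / (9) = -0.8830;  z ← (1−ω)·1.0000 + ω·-0.8830 = -1.4102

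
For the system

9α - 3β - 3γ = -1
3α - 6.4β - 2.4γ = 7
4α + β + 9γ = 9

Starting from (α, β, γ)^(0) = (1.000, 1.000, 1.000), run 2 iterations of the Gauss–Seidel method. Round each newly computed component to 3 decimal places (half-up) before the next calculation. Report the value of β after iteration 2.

Iteration 1:
  α = (-1 - (-3)·1.000 - (-3)·1.000) / (9) = 0.556
  β = (7 - (3)·0.556 - (-2.4)·1.000) / (-6.4) = -1.208
  γ = (9 - (4)·0.556 - (1)·-1.208) / (9) = 0.887
Iteration 2:
  α = (-1 - (-3)·-1.208 - (-3)·0.887) / (9) = -0.218
  β = (7 - (3)·-0.218 - (-2.4)·0.887) / (-6.4) = -1.529
  γ = (9 - (4)·-0.218 - (1)·-1.529) / (9) = 1.267

-1.529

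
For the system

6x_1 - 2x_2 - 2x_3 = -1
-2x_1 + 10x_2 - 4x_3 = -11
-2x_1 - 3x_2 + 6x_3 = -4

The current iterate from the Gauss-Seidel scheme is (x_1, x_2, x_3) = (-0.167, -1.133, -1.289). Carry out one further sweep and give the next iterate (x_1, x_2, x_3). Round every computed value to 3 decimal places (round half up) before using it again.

(-0.974, -1.810, -1.896)

One sweep:
  x_1 = (-1 - (-2)·-1.133 - (-2)·-1.289) / (6) = -0.974
  x_2 = (-11 - (-2)·-0.974 - (-4)·-1.289) / (10) = -1.810
  x_3 = (-4 - (-2)·-0.974 - (-3)·-1.810) / (6) = -1.896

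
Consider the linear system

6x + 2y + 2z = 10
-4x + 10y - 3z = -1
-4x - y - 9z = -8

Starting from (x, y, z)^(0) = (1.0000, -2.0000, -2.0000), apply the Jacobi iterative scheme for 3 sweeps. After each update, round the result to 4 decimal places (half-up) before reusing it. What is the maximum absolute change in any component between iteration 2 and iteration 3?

0.9056

Iteration 1:
  x = (10 - (2)·-2.0000 - (2)·-2.0000) / (6) = 3.0000
  y = (-1 - (-4)·1.0000 - (-3)·-2.0000) / (10) = -0.3000
  z = (-8 - (-4)·1.0000 - (-1)·-2.0000) / (-9) = 0.6667
Iteration 2:
  x = (10 - (2)·-0.3000 - (2)·0.6667) / (6) = 1.5444
  y = (-1 - (-4)·3.0000 - (-3)·0.6667) / (10) = 1.3000
  z = (-8 - (-4)·3.0000 - (-1)·-0.3000) / (-9) = -0.4111
Iteration 3:
  x = (10 - (2)·1.3000 - (2)·-0.4111) / (6) = 1.3704
  y = (-1 - (-4)·1.5444 - (-3)·-0.4111) / (10) = 0.3944
  z = (-8 - (-4)·1.5444 - (-1)·1.3000) / (-9) = 0.0580
Change: (-0.1740, -0.9056, 0.4691) → max |·| = 0.9056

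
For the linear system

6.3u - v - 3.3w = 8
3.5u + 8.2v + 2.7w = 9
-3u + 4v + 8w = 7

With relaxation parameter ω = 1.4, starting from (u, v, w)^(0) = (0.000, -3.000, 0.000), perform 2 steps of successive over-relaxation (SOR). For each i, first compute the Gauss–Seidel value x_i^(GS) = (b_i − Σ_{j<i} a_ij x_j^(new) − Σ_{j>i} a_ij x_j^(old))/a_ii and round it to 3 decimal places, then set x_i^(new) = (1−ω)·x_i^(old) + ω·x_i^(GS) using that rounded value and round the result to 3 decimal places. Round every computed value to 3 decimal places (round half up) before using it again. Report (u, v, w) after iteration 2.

(2.056, -0.686, 2.641)

Iteration 1:
  u: GS value = (8 - (-1)·-3.000 - (-3.3)·0.000) / (6.3) = 0.794;  u ← (1−ω)·0.000 + ω·0.794 = 1.112
  v: GS value = (9 - (3.5)·1.112 - (2.7)·0.000) / (8.2) = 0.623;  v ← (1−ω)·-3.000 + ω·0.623 = 2.072
  w: GS value = (7 - (-3)·1.112 - (4)·2.072) / (8) = 0.256;  w ← (1−ω)·0.000 + ω·0.256 = 0.358
Iteration 2:
  u: GS value = (8 - (-1)·2.072 - (-3.3)·0.358) / (6.3) = 1.786;  u ← (1−ω)·1.112 + ω·1.786 = 2.056
  v: GS value = (9 - (3.5)·2.056 - (2.7)·0.358) / (8.2) = 0.102;  v ← (1−ω)·2.072 + ω·0.102 = -0.686
  w: GS value = (7 - (-3)·2.056 - (4)·-0.686) / (8) = 1.989;  w ← (1−ω)·0.358 + ω·1.989 = 2.641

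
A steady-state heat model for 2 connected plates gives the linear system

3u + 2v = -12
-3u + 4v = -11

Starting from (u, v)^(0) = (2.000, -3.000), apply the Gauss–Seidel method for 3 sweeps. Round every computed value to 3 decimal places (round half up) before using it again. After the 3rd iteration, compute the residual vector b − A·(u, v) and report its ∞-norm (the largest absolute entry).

0.623

Iteration 1:
  u = (-12 - (2)·-3.000) / (3) = -2.000
  v = (-11 - (-3)·-2.000) / (4) = -4.250
Iteration 2:
  u = (-12 - (2)·-4.250) / (3) = -1.167
  v = (-11 - (-3)·-1.167) / (4) = -3.625
Iteration 3:
  u = (-12 - (2)·-3.625) / (3) = -1.583
  v = (-11 - (-3)·-1.583) / (4) = -3.937
Residual b − A·x = (0.623, -0.001); ∞-norm = 0.623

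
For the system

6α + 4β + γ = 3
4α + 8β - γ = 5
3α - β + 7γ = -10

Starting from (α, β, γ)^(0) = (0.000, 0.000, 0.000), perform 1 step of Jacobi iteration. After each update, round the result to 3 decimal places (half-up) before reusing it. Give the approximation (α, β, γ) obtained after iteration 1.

(0.500, 0.625, -1.429)

Iteration 1:
  α = (3 - (4)·0.000 - (1)·0.000) / (6) = 0.500
  β = (5 - (4)·0.000 - (-1)·0.000) / (8) = 0.625
  γ = (-10 - (3)·0.000 - (-1)·0.000) / (7) = -1.429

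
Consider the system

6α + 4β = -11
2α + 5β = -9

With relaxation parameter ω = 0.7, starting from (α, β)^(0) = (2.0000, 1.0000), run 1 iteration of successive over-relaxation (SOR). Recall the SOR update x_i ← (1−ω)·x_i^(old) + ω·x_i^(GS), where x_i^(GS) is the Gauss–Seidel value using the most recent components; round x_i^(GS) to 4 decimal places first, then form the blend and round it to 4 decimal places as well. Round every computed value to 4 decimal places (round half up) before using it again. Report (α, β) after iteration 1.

Iteration 1:
  α: GS value = (-11 - (4)·1.0000) / (6) = -2.5000;  α ← (1−ω)·2.0000 + ω·-2.5000 = -1.1500
  β: GS value = (-9 - (2)·-1.1500) / (5) = -1.3400;  β ← (1−ω)·1.0000 + ω·-1.3400 = -0.6380

(-1.1500, -0.6380)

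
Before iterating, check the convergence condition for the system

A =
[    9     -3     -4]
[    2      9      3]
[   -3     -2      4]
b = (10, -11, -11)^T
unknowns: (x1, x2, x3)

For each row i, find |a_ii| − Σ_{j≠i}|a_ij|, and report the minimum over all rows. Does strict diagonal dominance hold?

-1

row 1: |9| − (3+4) = 2
row 2: |9| − (2+3) = 4
row 3: |4| − (3+2) = -1
minimum over rows = -1 → not strictly diagonally dominant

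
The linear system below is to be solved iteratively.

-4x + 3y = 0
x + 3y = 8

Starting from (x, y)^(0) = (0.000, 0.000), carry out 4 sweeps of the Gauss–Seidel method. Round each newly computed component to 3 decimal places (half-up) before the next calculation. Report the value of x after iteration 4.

Iteration 1:
  x = (0 - (3)·0.000) / (-4) = 0.000
  y = (8 - (1)·0.000) / (3) = 2.667
Iteration 2:
  x = (0 - (3)·2.667) / (-4) = 2.000
  y = (8 - (1)·2.000) / (3) = 2.000
Iteration 3:
  x = (0 - (3)·2.000) / (-4) = 1.500
  y = (8 - (1)·1.500) / (3) = 2.167
Iteration 4:
  x = (0 - (3)·2.167) / (-4) = 1.625
  y = (8 - (1)·1.625) / (3) = 2.125

1.625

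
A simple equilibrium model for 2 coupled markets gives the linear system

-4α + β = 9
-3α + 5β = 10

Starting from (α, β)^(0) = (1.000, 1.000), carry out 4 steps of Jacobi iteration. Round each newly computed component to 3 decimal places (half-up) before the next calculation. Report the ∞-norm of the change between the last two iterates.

Iteration 1:
  α = (9 - (1)·1.000) / (-4) = -2.000
  β = (10 - (-3)·1.000) / (5) = 2.600
Iteration 2:
  α = (9 - (1)·2.600) / (-4) = -1.600
  β = (10 - (-3)·-2.000) / (5) = 0.800
Iteration 3:
  α = (9 - (1)·0.800) / (-4) = -2.050
  β = (10 - (-3)·-1.600) / (5) = 1.040
Iteration 4:
  α = (9 - (1)·1.040) / (-4) = -1.990
  β = (10 - (-3)·-2.050) / (5) = 0.770
Change: (0.060, -0.270) → max |·| = 0.270

0.270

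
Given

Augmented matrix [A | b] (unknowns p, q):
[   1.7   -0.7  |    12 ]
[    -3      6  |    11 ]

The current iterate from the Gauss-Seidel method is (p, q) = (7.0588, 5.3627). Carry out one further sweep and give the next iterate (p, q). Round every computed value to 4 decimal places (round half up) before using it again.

One sweep:
  p = (12 - (-0.7)·5.3627) / (1.7) = 9.2670
  q = (11 - (-3)·9.2670) / (6) = 6.4668

(9.2670, 6.4668)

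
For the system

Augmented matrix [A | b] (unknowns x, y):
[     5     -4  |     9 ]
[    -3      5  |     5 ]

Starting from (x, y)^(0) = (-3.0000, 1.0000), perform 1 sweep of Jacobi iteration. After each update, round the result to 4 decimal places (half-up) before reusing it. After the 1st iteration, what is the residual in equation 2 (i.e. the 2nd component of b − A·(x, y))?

16.8000

Iteration 1:
  x = (9 - (-4)·1.0000) / (5) = 2.6000
  y = (5 - (-3)·-3.0000) / (5) = -0.8000
Residual b − A·x = (-7.2000, 16.8000)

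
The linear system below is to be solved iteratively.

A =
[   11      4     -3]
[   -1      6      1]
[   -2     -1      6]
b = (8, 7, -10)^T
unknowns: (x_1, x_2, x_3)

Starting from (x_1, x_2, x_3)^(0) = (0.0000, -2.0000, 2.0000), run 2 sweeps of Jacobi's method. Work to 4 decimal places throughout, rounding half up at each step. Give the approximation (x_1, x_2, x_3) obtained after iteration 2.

Iteration 1:
  x_1 = (8 - (4)·-2.0000 - (-3)·2.0000) / (11) = 2.0000
  x_2 = (7 - (-1)·0.0000 - (1)·2.0000) / (6) = 0.8333
  x_3 = (-10 - (-2)·0.0000 - (-1)·-2.0000) / (6) = -2.0000
Iteration 2:
  x_1 = (8 - (4)·0.8333 - (-3)·-2.0000) / (11) = -0.1212
  x_2 = (7 - (-1)·2.0000 - (1)·-2.0000) / (6) = 1.8333
  x_3 = (-10 - (-2)·2.0000 - (-1)·0.8333) / (6) = -0.8611

(-0.1212, 1.8333, -0.8611)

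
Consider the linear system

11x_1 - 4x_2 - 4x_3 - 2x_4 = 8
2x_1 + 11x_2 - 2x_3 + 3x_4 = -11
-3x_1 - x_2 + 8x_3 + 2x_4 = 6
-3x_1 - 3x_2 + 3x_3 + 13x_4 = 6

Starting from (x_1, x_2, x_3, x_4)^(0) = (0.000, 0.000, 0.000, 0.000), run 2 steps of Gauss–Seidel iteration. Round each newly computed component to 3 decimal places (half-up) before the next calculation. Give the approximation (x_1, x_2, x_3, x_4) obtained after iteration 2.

(0.666, -1.006, 0.833, 0.191)

Iteration 1:
  x_1 = (8 - (-4)·0.000 - (-4)·0.000 - (-2)·0.000) / (11) = 0.727
  x_2 = (-11 - (2)·0.727 - (-2)·0.000 - (3)·0.000) / (11) = -1.132
  x_3 = (6 - (-3)·0.727 - (-1)·-1.132 - (2)·0.000) / (8) = 0.881
  x_4 = (6 - (-3)·0.727 - (-3)·-1.132 - (3)·0.881) / (13) = 0.165
Iteration 2:
  x_1 = (8 - (-4)·-1.132 - (-4)·0.881 - (-2)·0.165) / (11) = 0.666
  x_2 = (-11 - (2)·0.666 - (-2)·0.881 - (3)·0.165) / (11) = -1.006
  x_3 = (6 - (-3)·0.666 - (-1)·-1.006 - (2)·0.165) / (8) = 0.833
  x_4 = (6 - (-3)·0.666 - (-3)·-1.006 - (3)·0.833) / (13) = 0.191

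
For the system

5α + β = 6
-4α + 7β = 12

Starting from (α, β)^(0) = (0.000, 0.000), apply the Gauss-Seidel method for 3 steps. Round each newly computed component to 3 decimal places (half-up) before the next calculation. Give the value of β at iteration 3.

Iteration 1:
  α = (6 - (1)·0.000) / (5) = 1.200
  β = (12 - (-4)·1.200) / (7) = 2.400
Iteration 2:
  α = (6 - (1)·2.400) / (5) = 0.720
  β = (12 - (-4)·0.720) / (7) = 2.126
Iteration 3:
  α = (6 - (1)·2.126) / (5) = 0.775
  β = (12 - (-4)·0.775) / (7) = 2.157

2.157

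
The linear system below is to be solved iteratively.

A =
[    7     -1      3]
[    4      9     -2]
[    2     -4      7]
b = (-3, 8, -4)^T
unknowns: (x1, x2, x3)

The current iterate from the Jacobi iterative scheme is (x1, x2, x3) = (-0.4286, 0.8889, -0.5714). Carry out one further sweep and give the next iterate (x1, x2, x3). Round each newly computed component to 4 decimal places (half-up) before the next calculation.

(-0.0567, 0.9524, 0.0590)

One sweep:
  x1 = (-3 - (-1)·0.8889 - (3)·-0.5714) / (7) = -0.0567
  x2 = (8 - (4)·-0.4286 - (-2)·-0.5714) / (9) = 0.9524
  x3 = (-4 - (2)·-0.4286 - (-4)·0.8889) / (7) = 0.0590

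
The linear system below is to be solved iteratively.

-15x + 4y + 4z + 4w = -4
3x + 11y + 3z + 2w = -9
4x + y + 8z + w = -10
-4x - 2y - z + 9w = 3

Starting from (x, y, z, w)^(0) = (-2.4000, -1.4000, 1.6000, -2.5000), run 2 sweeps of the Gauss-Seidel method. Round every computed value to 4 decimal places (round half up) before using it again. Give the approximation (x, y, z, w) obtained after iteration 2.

Iteration 1:
  x = (-4 - (4)·-1.4000 - (4)·1.6000 - (4)·-2.5000) / (-15) = -0.3467
  y = (-9 - (3)·-0.3467 - (3)·1.6000 - (2)·-2.5000) / (11) = -0.7054
  z = (-10 - (4)·-0.3467 - (1)·-0.7054 - (1)·-2.5000) / (8) = -0.6760
  w = (3 - (-4)·-0.3467 - (-2)·-0.7054 - (-1)·-0.6760) / (9) = -0.0526
Iteration 2:
  x = (-4 - (4)·-0.7054 - (4)·-0.6760 - (4)·-0.0526) / (-15) = -0.1157
  y = (-9 - (3)·-0.1157 - (3)·-0.6760 - (2)·-0.0526) / (11) = -0.5927
  z = (-10 - (4)·-0.1157 - (1)·-0.5927 - (1)·-0.0526) / (8) = -1.1115
  w = (3 - (-4)·-0.1157 - (-2)·-0.5927 - (-1)·-1.1115) / (9) = 0.0267

(-0.1157, -0.5927, -1.1115, 0.0267)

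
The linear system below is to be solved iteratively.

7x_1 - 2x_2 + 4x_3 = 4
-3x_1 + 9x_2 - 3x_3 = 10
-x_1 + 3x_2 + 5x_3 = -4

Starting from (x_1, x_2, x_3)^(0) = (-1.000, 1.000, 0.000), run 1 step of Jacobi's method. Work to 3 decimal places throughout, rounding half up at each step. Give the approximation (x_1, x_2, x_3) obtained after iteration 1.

Iteration 1:
  x_1 = (4 - (-2)·1.000 - (4)·0.000) / (7) = 0.857
  x_2 = (10 - (-3)·-1.000 - (-3)·0.000) / (9) = 0.778
  x_3 = (-4 - (-1)·-1.000 - (3)·1.000) / (5) = -1.600

(0.857, 0.778, -1.600)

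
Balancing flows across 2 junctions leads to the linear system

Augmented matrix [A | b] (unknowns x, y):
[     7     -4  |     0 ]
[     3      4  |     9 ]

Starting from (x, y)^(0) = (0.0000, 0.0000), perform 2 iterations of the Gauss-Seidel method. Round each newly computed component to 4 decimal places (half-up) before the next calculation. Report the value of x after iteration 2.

1.2857

Iteration 1:
  x = (0 - (-4)·0.0000) / (7) = 0.0000
  y = (9 - (3)·0.0000) / (4) = 2.2500
Iteration 2:
  x = (0 - (-4)·2.2500) / (7) = 1.2857
  y = (9 - (3)·1.2857) / (4) = 1.2857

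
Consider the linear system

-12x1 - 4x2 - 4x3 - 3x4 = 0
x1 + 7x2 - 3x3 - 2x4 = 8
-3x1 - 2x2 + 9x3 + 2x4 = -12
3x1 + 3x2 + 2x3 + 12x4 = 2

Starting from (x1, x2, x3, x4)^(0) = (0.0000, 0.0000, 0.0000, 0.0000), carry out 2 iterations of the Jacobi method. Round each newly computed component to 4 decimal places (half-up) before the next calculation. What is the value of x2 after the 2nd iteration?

0.6191

Iteration 1:
  x1 = (0 - (-4)·0.0000 - (-4)·0.0000 - (-3)·0.0000) / (-12) = 0.0000
  x2 = (8 - (1)·0.0000 - (-3)·0.0000 - (-2)·0.0000) / (7) = 1.1429
  x3 = (-12 - (-3)·0.0000 - (-2)·0.0000 - (2)·0.0000) / (9) = -1.3333
  x4 = (2 - (3)·0.0000 - (3)·0.0000 - (2)·0.0000) / (12) = 0.1667
Iteration 2:
  x1 = (0 - (-4)·1.1429 - (-4)·-1.3333 - (-3)·0.1667) / (-12) = 0.0218
  x2 = (8 - (1)·0.0000 - (-3)·-1.3333 - (-2)·0.1667) / (7) = 0.6191
  x3 = (-12 - (-3)·0.0000 - (-2)·1.1429 - (2)·0.1667) / (9) = -1.1164
  x4 = (2 - (3)·0.0000 - (3)·1.1429 - (2)·-1.3333) / (12) = 0.1032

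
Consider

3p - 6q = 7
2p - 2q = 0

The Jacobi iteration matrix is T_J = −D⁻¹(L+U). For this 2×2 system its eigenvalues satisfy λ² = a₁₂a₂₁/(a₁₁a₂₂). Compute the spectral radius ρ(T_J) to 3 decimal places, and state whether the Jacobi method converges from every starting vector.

a₁₂a₂₁/(a₁₁a₂₂) = (-6)·(2) / ((3)·(-2)) = 2.000000
ρ = √|2.000000| = √2.000000 = 1.414
ρ > 1, so Jacobi diverges

1.414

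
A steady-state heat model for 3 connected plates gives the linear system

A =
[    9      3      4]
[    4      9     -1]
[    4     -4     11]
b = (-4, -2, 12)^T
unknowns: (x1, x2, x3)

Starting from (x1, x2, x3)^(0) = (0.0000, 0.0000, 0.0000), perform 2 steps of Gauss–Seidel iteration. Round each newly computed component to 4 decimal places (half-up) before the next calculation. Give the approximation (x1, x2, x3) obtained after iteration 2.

(-0.9889, 0.3555, 1.5798)

Iteration 1:
  x1 = (-4 - (3)·0.0000 - (4)·0.0000) / (9) = -0.4444
  x2 = (-2 - (4)·-0.4444 - (-1)·0.0000) / (9) = -0.0247
  x3 = (12 - (4)·-0.4444 - (-4)·-0.0247) / (11) = 1.2435
Iteration 2:
  x1 = (-4 - (3)·-0.0247 - (4)·1.2435) / (9) = -0.9889
  x2 = (-2 - (4)·-0.9889 - (-1)·1.2435) / (9) = 0.3555
  x3 = (12 - (4)·-0.9889 - (-4)·0.3555) / (11) = 1.5798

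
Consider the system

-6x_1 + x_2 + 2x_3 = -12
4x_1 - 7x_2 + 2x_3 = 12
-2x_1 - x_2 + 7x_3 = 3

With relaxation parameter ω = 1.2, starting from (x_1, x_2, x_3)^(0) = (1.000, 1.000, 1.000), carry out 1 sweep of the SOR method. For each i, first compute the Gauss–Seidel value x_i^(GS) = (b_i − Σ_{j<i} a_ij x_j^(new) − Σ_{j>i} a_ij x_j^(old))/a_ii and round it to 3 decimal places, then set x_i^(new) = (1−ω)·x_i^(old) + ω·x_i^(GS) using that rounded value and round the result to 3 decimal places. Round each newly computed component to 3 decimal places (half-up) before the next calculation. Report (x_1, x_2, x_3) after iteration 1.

(2.800, 0.005, 1.275)

Iteration 1:
  x_1: GS value = (-12 - (1)·1.000 - (2)·1.000) / (-6) = 2.500;  x_1 ← (1−ω)·1.000 + ω·2.500 = 2.800
  x_2: GS value = (12 - (4)·2.800 - (2)·1.000) / (-7) = 0.171;  x_2 ← (1−ω)·1.000 + ω·0.171 = 0.005
  x_3: GS value = (3 - (-2)·2.800 - (-1)·0.005) / (7) = 1.229;  x_3 ← (1−ω)·1.000 + ω·1.229 = 1.275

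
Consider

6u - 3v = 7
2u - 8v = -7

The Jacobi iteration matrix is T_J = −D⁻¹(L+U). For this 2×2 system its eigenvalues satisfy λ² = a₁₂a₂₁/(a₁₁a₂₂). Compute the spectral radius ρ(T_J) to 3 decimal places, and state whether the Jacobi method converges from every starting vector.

0.354

a₁₂a₂₁/(a₁₁a₂₂) = (-3)·(2) / ((6)·(-8)) = 0.125000
ρ = √|0.125000| = √0.125000 = 0.354
ρ < 1, so Jacobi converges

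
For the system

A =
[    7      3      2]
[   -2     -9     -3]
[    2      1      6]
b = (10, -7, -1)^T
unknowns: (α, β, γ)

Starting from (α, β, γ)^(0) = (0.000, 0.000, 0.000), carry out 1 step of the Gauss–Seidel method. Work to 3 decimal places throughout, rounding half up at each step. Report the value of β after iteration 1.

0.460

Iteration 1:
  α = (10 - (3)·0.000 - (2)·0.000) / (7) = 1.429
  β = (-7 - (-2)·1.429 - (-3)·0.000) / (-9) = 0.460
  γ = (-1 - (2)·1.429 - (1)·0.460) / (6) = -0.720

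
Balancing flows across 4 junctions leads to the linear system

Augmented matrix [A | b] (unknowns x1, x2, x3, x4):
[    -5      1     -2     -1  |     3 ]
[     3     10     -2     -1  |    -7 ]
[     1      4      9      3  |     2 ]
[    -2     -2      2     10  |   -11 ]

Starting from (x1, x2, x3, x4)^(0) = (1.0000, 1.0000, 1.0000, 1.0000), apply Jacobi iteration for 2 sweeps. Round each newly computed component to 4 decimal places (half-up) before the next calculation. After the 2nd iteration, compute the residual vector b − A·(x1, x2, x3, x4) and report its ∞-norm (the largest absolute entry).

Iteration 1:
  x1 = (3 - (1)·1.0000 - (-2)·1.0000 - (-1)·1.0000) / (-5) = -1.0000
  x2 = (-7 - (3)·1.0000 - (-2)·1.0000 - (-1)·1.0000) / (10) = -0.7000
  x3 = (2 - (1)·1.0000 - (4)·1.0000 - (3)·1.0000) / (9) = -0.6667
  x4 = (-11 - (-2)·1.0000 - (-2)·1.0000 - (2)·1.0000) / (10) = -0.9000
Iteration 2:
  x1 = (3 - (1)·-0.7000 - (-2)·-0.6667 - (-1)·-0.9000) / (-5) = -0.2933
  x2 = (-7 - (3)·-1.0000 - (-2)·-0.6667 - (-1)·-0.9000) / (10) = -0.6233
  x3 = (2 - (1)·-1.0000 - (4)·-0.7000 - (3)·-0.9000) / (9) = 0.9444
  x4 = (-11 - (-2)·-1.0000 - (-2)·-0.7000 - (2)·-0.6667) / (10) = -1.3067
Residual b − A·x = (2.7389, 0.6950, 0.2070, -1.6550); ∞-norm = 2.7389

2.7389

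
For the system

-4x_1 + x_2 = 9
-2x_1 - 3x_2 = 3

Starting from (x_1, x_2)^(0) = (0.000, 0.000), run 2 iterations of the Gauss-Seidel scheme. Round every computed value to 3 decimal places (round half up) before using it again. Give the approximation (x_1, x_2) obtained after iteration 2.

(-2.125, 0.417)

Iteration 1:
  x_1 = (9 - (1)·0.000) / (-4) = -2.250
  x_2 = (3 - (-2)·-2.250) / (-3) = 0.500
Iteration 2:
  x_1 = (9 - (1)·0.500) / (-4) = -2.125
  x_2 = (3 - (-2)·-2.125) / (-3) = 0.417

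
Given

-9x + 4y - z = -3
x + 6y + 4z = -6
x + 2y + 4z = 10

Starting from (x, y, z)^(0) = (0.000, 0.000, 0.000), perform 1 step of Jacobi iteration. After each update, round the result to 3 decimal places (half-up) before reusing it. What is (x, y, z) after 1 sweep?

(0.333, -1.000, 2.500)

Iteration 1:
  x = (-3 - (4)·0.000 - (-1)·0.000) / (-9) = 0.333
  y = (-6 - (1)·0.000 - (4)·0.000) / (6) = -1.000
  z = (10 - (1)·0.000 - (2)·0.000) / (4) = 2.500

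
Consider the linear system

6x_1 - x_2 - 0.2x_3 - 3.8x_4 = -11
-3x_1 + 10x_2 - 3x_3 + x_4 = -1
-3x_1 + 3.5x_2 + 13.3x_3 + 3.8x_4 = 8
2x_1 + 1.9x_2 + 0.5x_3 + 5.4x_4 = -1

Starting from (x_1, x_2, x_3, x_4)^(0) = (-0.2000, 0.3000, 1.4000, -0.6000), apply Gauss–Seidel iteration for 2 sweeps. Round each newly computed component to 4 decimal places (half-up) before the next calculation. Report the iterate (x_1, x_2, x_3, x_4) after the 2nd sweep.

(-1.4490, -0.4914, 0.2169, 0.5043)

Iteration 1:
  x_1 = (-11 - (-1)·0.3000 - (-0.2)·1.4000 - (-3.8)·-0.6000) / (6) = -2.1167
  x_2 = (-1 - (-3)·-2.1167 - (-3)·1.4000 - (1)·-0.6000) / (10) = -0.2550
  x_3 = (8 - (-3)·-2.1167 - (3.5)·-0.2550 - (3.8)·-0.6000) / (13.3) = 0.3626
  x_4 = (-1 - (2)·-2.1167 - (1.9)·-0.2550 - (0.5)·0.3626) / (5.4) = 0.6549
Iteration 2:
  x_1 = (-11 - (-1)·-0.2550 - (-0.2)·0.3626 - (-3.8)·0.6549) / (6) = -1.4490
  x_2 = (-1 - (-3)·-1.4490 - (-3)·0.3626 - (1)·0.6549) / (10) = -0.4914
  x_3 = (8 - (-3)·-1.4490 - (3.5)·-0.4914 - (3.8)·0.6549) / (13.3) = 0.2169
  x_4 = (-1 - (2)·-1.4490 - (1.9)·-0.4914 - (0.5)·0.2169) / (5.4) = 0.5043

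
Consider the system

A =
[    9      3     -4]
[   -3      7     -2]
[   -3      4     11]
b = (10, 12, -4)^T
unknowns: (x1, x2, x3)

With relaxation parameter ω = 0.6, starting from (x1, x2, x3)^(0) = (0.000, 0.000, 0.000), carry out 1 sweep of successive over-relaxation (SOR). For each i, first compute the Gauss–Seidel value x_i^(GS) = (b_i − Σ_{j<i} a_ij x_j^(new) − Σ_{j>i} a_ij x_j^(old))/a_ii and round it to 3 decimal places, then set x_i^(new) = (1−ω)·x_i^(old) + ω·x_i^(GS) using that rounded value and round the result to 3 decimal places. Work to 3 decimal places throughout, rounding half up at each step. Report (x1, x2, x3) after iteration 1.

Iteration 1:
  x1: GS value = (10 - (3)·0.000 - (-4)·0.000) / (9) = 1.111;  x1 ← (1−ω)·0.000 + ω·1.111 = 0.667
  x2: GS value = (12 - (-3)·0.667 - (-2)·0.000) / (7) = 2.000;  x2 ← (1−ω)·0.000 + ω·2.000 = 1.200
  x3: GS value = (-4 - (-3)·0.667 - (4)·1.200) / (11) = -0.618;  x3 ← (1−ω)·0.000 + ω·-0.618 = -0.371

(0.667, 1.200, -0.371)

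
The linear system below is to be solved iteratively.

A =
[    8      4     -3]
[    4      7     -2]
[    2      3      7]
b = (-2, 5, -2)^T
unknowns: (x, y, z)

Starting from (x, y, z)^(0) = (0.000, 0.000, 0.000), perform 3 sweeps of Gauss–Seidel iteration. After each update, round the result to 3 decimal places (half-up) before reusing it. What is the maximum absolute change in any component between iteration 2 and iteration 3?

0.065

Iteration 1:
  x = (-2 - (4)·0.000 - (-3)·0.000) / (8) = -0.250
  y = (5 - (4)·-0.250 - (-2)·0.000) / (7) = 0.857
  z = (-2 - (2)·-0.250 - (3)·0.857) / (7) = -0.582
Iteration 2:
  x = (-2 - (4)·0.857 - (-3)·-0.582) / (8) = -0.897
  y = (5 - (4)·-0.897 - (-2)·-0.582) / (7) = 1.061
  z = (-2 - (2)·-0.897 - (3)·1.061) / (7) = -0.484
Iteration 3:
  x = (-2 - (4)·1.061 - (-3)·-0.484) / (8) = -0.962
  y = (5 - (4)·-0.962 - (-2)·-0.484) / (7) = 1.126
  z = (-2 - (2)·-0.962 - (3)·1.126) / (7) = -0.493
Change: (-0.065, 0.065, -0.009) → max |·| = 0.065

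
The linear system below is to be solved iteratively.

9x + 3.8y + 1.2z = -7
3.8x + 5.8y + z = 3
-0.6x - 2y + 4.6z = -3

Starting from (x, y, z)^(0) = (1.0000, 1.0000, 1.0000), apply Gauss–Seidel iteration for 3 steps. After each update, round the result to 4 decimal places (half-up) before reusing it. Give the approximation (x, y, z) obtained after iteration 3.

(-1.3361, 1.4291, -0.2051)

Iteration 1:
  x = (-7 - (3.8)·1.0000 - (1.2)·1.0000) / (9) = -1.3333
  y = (3 - (3.8)·-1.3333 - (1)·1.0000) / (5.8) = 1.2184
  z = (-3 - (-0.6)·-1.3333 - (-2)·1.2184) / (4.6) = -0.2963
Iteration 2:
  x = (-7 - (3.8)·1.2184 - (1.2)·-0.2963) / (9) = -1.2527
  y = (3 - (3.8)·-1.2527 - (1)·-0.2963) / (5.8) = 1.3891
  z = (-3 - (-0.6)·-1.2527 - (-2)·1.3891) / (4.6) = -0.2116
Iteration 3:
  x = (-7 - (3.8)·1.3891 - (1.2)·-0.2116) / (9) = -1.3361
  y = (3 - (3.8)·-1.3361 - (1)·-0.2116) / (5.8) = 1.4291
  z = (-3 - (-0.6)·-1.3361 - (-2)·1.4291) / (4.6) = -0.2051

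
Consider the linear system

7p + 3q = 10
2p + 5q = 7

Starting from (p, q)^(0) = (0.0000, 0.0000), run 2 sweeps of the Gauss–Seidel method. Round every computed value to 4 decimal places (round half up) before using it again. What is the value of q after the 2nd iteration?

Iteration 1:
  p = (10 - (3)·0.0000) / (7) = 1.4286
  q = (7 - (2)·1.4286) / (5) = 0.8286
Iteration 2:
  p = (10 - (3)·0.8286) / (7) = 1.0735
  q = (7 - (2)·1.0735) / (5) = 0.9706

0.9706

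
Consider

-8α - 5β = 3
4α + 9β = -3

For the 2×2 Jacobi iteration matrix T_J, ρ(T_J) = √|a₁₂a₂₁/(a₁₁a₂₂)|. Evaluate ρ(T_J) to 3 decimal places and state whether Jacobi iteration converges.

a₁₂a₂₁/(a₁₁a₂₂) = (-5)·(4) / ((-8)·(9)) = 0.277778
ρ = √|0.277778| = √0.277778 = 0.527
ρ < 1, so Jacobi converges

0.527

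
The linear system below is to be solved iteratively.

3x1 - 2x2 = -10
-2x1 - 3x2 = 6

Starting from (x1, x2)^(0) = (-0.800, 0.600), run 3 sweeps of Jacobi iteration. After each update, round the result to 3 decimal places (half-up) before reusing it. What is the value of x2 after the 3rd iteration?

0.874

Iteration 1:
  x1 = (-10 - (-2)·0.600) / (3) = -2.933
  x2 = (6 - (-2)·-0.800) / (-3) = -1.467
Iteration 2:
  x1 = (-10 - (-2)·-1.467) / (3) = -4.311
  x2 = (6 - (-2)·-2.933) / (-3) = -0.045
Iteration 3:
  x1 = (-10 - (-2)·-0.045) / (3) = -3.363
  x2 = (6 - (-2)·-4.311) / (-3) = 0.874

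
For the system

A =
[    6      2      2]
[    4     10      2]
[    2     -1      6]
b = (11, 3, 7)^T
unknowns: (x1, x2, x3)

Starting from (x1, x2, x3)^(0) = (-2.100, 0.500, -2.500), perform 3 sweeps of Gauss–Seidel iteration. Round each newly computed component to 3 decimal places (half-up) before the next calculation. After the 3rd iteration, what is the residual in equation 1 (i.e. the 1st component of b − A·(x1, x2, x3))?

0.138

Iteration 1:
  x1 = (11 - (2)·0.500 - (2)·-2.500) / (6) = 2.500
  x2 = (3 - (4)·2.500 - (2)·-2.500) / (10) = -0.200
  x3 = (7 - (2)·2.500 - (-1)·-0.200) / (6) = 0.300
Iteration 2:
  x1 = (11 - (2)·-0.200 - (2)·0.300) / (6) = 1.800
  x2 = (3 - (4)·1.800 - (2)·0.300) / (10) = -0.480
  x3 = (7 - (2)·1.800 - (-1)·-0.480) / (6) = 0.487
Iteration 3:
  x1 = (11 - (2)·-0.480 - (2)·0.487) / (6) = 1.831
  x2 = (3 - (4)·1.831 - (2)·0.487) / (10) = -0.530
  x3 = (7 - (2)·1.831 - (-1)·-0.530) / (6) = 0.468
Residual b − A·x = (0.138, 0.040, 0.000)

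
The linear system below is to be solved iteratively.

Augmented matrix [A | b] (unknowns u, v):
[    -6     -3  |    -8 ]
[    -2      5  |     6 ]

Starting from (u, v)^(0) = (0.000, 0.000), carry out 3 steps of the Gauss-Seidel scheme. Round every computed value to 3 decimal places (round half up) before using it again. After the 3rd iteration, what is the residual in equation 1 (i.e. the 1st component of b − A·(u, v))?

0.208

Iteration 1:
  u = (-8 - (-3)·0.000) / (-6) = 1.333
  v = (6 - (-2)·1.333) / (5) = 1.733
Iteration 2:
  u = (-8 - (-3)·1.733) / (-6) = 0.467
  v = (6 - (-2)·0.467) / (5) = 1.387
Iteration 3:
  u = (-8 - (-3)·1.387) / (-6) = 0.640
  v = (6 - (-2)·0.640) / (5) = 1.456
Residual b − A·x = (0.208, 0.000)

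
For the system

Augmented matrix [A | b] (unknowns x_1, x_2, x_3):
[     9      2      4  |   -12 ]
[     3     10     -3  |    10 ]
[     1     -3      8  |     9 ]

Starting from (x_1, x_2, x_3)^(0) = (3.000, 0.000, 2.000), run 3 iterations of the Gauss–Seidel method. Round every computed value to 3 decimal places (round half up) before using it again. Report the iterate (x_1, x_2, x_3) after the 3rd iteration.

(-2.974, 2.620, 2.479)

Iteration 1:
  x_1 = (-12 - (2)·0.000 - (4)·2.000) / (9) = -2.222
  x_2 = (10 - (3)·-2.222 - (-3)·2.000) / (10) = 2.267
  x_3 = (9 - (1)·-2.222 - (-3)·2.267) / (8) = 2.253
Iteration 2:
  x_1 = (-12 - (2)·2.267 - (4)·2.253) / (9) = -2.838
  x_2 = (10 - (3)·-2.838 - (-3)·2.253) / (10) = 2.527
  x_3 = (9 - (1)·-2.838 - (-3)·2.527) / (8) = 2.427
Iteration 3:
  x_1 = (-12 - (2)·2.527 - (4)·2.427) / (9) = -2.974
  x_2 = (10 - (3)·-2.974 - (-3)·2.427) / (10) = 2.620
  x_3 = (9 - (1)·-2.974 - (-3)·2.620) / (8) = 2.479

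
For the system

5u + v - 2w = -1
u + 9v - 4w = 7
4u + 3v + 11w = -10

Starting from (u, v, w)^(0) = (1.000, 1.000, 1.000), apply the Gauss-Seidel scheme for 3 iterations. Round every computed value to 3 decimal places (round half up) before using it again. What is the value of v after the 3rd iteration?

Iteration 1:
  u = (-1 - (1)·1.000 - (-2)·1.000) / (5) = 0.000
  v = (7 - (1)·0.000 - (-4)·1.000) / (9) = 1.222
  w = (-10 - (4)·0.000 - (3)·1.222) / (11) = -1.242
Iteration 2:
  u = (-1 - (1)·1.222 - (-2)·-1.242) / (5) = -0.941
  v = (7 - (1)·-0.941 - (-4)·-1.242) / (9) = 0.330
  w = (-10 - (4)·-0.941 - (3)·0.330) / (11) = -0.657
Iteration 3:
  u = (-1 - (1)·0.330 - (-2)·-0.657) / (5) = -0.529
  v = (7 - (1)·-0.529 - (-4)·-0.657) / (9) = 0.545
  w = (-10 - (4)·-0.529 - (3)·0.545) / (11) = -0.865

0.545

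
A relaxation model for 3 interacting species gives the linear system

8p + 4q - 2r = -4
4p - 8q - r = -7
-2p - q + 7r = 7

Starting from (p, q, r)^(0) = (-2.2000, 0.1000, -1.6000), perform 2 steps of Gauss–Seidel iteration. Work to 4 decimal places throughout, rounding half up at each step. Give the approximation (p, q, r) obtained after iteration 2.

Iteration 1:
  p = (-4 - (4)·0.1000 - (-2)·-1.6000) / (8) = -0.9500
  q = (-7 - (4)·-0.9500 - (-1)·-1.6000) / (-8) = 0.6000
  r = (7 - (-2)·-0.9500 - (-1)·0.6000) / (7) = 0.8143
Iteration 2:
  p = (-4 - (4)·0.6000 - (-2)·0.8143) / (8) = -0.5964
  q = (-7 - (4)·-0.5964 - (-1)·0.8143) / (-8) = 0.4750
  r = (7 - (-2)·-0.5964 - (-1)·0.4750) / (7) = 0.8975

(-0.5964, 0.4750, 0.8975)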